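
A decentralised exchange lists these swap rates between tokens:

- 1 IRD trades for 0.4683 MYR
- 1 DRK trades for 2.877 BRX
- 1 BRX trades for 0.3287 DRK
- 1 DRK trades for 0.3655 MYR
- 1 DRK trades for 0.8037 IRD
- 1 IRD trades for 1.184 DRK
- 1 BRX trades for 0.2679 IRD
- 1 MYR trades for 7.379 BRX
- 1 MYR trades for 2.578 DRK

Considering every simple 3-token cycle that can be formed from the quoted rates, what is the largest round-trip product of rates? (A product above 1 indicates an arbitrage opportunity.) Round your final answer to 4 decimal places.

0.9703

DRK→IRD→MYR→DRK: 0.8037 × 0.4683 × 2.578 = 0.97029
BRX→IRD→MYR→BRX: 0.2679 × 0.4683 × 7.379 = 0.92575
BRX→IRD→DRK→BRX: 0.2679 × 1.184 × 2.877 = 0.91257
BRX→DRK→MYR→BRX: 0.3287 × 0.3655 × 7.379 = 0.88651
Maximum is DRK→IRD→MYR→DRK at 0.9703; no arbitrage — every cycle loses value.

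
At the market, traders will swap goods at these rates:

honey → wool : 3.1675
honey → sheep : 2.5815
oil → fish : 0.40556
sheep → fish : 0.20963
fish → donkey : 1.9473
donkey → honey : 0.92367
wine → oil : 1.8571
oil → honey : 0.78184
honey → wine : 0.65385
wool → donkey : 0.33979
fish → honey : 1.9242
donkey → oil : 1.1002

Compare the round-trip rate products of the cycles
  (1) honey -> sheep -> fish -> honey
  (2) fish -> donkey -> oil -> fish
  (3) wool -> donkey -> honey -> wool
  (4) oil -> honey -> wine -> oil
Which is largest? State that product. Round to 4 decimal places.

1.0413

(1) 2.5815 × 0.20963 × 1.9242 = 1.04130
(2) 1.9473 × 1.1002 × 0.40556 = 0.86888
(3) 0.33979 × 0.92367 × 3.1675 = 0.99413
(4) 0.78184 × 0.65385 × 1.8571 = 0.94936
Highest is cycle (1) at 1.0413 (>1, arbitrage).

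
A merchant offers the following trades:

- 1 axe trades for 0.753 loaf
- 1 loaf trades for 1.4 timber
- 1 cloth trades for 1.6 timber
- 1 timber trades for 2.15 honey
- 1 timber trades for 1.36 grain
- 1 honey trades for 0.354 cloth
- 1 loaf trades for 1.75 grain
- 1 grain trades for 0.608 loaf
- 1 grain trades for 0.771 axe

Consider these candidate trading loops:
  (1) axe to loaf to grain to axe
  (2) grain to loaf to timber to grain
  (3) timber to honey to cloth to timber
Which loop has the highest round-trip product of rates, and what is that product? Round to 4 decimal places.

(1) 0.753 × 1.75 × 0.771 = 1.01599
(2) 0.608 × 1.4 × 1.36 = 1.15763
(3) 2.15 × 0.354 × 1.6 = 1.21776
Highest is cycle (3) at 1.2178 (>1, arbitrage).

1.2178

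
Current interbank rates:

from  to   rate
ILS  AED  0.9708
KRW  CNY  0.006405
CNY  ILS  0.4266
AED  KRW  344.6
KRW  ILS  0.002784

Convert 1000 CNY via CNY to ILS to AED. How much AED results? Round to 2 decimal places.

414.14

1000 CNY × 0.4266 = 426.6 ILS
426.6 ILS × 0.9708 = 414.14328 AED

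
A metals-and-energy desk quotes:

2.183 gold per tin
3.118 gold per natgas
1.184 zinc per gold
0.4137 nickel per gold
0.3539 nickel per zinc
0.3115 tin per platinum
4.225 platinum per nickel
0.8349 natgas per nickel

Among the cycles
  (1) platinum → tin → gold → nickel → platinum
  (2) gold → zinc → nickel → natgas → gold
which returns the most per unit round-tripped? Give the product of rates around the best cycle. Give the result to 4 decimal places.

1.1886

(1) 0.3115 × 2.183 × 0.4137 × 4.225 = 1.18857
(2) 1.184 × 0.3539 × 0.8349 × 3.118 = 1.09079
Highest is cycle (1) at 1.1886 (>1, arbitrage).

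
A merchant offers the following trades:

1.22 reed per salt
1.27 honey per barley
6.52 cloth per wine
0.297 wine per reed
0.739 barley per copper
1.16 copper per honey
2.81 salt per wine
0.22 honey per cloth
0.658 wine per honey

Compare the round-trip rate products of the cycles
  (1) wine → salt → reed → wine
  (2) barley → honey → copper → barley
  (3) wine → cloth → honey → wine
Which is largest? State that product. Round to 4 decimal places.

(1) 2.81 × 1.22 × 0.297 = 1.01818
(2) 1.27 × 1.16 × 0.739 = 1.08869
(3) 6.52 × 0.22 × 0.658 = 0.94384
Highest is cycle (2) at 1.0887 (>1, arbitrage).

1.0887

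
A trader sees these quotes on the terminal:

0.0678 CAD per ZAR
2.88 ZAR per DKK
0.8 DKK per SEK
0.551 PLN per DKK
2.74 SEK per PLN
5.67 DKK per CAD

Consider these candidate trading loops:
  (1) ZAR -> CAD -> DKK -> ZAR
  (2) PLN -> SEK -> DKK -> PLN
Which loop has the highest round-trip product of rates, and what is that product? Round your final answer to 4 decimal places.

1.2078

(1) 0.0678 × 5.67 × 2.88 = 1.10715
(2) 2.74 × 0.8 × 0.551 = 1.20779
Highest is cycle (2) at 1.2078 (>1, arbitrage).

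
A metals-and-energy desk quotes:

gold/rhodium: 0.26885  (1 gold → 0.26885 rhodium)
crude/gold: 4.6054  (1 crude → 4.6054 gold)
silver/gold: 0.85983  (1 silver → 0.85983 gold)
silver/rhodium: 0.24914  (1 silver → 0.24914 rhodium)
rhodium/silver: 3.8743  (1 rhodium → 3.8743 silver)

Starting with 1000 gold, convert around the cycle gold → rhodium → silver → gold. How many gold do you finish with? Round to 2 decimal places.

1000 gold × 0.26885 = 268.85 rhodium
268.85 rhodium × 3.8743 = 1041.605555 silver
1041.605555 silver × 0.85983 = 895.60370435565 gold

895.60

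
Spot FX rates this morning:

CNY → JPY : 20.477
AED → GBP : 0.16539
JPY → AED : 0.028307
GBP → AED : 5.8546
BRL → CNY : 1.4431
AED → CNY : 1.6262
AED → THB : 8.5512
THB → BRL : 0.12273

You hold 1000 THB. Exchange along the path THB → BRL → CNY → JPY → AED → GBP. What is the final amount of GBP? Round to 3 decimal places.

16.979

1000 THB × 0.12273 = 122.73 BRL
122.73 BRL × 1.4431 = 177.111663 CNY
177.111663 CNY × 20.477 = 3626.715523251 JPY
3626.715523251 JPY × 0.028307 = 102.661436316666057 AED
102.661436316666057 AED × 0.16539 = 16.97917495241339916723 GBP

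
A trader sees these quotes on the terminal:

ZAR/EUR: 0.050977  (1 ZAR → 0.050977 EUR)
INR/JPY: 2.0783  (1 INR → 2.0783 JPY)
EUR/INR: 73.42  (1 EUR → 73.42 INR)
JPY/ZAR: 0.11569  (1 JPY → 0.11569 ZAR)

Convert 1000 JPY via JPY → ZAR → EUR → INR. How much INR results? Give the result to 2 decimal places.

433.00

1000 JPY × 0.11569 = 115.69 ZAR
115.69 ZAR × 0.050977 = 5.89752913 EUR
5.89752913 EUR × 73.42 = 432.9965887246 INR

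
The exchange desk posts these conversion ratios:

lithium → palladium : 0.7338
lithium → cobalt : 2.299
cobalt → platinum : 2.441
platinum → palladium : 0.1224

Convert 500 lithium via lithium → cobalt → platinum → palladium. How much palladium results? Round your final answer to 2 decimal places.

343.45

500 lithium × 2.299 = 1149.5 cobalt
1149.5 cobalt × 2.441 = 2805.9295 platinum
2805.9295 platinum × 0.1224 = 343.4457708 palladium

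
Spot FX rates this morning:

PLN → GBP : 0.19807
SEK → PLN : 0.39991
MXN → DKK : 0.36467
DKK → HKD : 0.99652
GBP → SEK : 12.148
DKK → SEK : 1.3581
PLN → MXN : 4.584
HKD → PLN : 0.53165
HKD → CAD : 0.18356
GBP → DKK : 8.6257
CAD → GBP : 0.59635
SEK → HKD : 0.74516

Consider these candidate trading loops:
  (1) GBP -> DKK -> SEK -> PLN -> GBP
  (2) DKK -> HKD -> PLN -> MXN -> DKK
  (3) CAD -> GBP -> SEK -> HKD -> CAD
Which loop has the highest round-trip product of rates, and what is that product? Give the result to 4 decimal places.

0.9909

(1) 8.6257 × 1.3581 × 0.39991 × 0.19807 = 0.92791
(2) 0.99652 × 0.53165 × 4.584 × 0.36467 = 0.88564
(3) 0.59635 × 12.148 × 0.74516 × 0.18356 = 0.99091
Highest is cycle (3) at 0.9909 (≤1, no arbitrage).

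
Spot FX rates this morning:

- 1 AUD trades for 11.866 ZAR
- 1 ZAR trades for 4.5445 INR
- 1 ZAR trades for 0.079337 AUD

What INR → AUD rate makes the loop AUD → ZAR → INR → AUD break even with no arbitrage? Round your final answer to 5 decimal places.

Known legs of the cycle: 11.866 × 4.5445 = 53.925037
For no arbitrage the full-cycle product must be 1, so the missing rate is 1 / 53.925037 ≈ 0.0185443.

0.01854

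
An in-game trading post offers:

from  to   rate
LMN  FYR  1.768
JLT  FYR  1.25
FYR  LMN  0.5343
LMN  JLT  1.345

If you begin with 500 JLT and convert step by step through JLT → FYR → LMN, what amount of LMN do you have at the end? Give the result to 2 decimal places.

500 JLT × 1.25 = 625 FYR
625 FYR × 0.5343 = 333.9375 LMN

333.94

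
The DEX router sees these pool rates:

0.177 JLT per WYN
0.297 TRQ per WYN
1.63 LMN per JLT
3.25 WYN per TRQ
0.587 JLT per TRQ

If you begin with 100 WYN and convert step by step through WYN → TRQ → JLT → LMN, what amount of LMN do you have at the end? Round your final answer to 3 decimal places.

100 WYN × 0.297 = 29.7 TRQ
29.7 TRQ × 0.587 = 17.4339 JLT
17.4339 JLT × 1.63 = 28.417257 LMN

28.417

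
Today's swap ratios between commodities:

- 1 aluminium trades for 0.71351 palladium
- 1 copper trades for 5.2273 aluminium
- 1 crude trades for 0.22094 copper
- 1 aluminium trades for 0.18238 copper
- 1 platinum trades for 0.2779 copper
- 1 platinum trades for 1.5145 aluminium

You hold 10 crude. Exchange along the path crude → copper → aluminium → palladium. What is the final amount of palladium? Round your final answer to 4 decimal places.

8.2405

10 crude × 0.22094 = 2.2094 copper
2.2094 copper × 5.2273 = 11.54919662 aluminium
11.54919662 aluminium × 0.71351 = 8.2404672803362 palladium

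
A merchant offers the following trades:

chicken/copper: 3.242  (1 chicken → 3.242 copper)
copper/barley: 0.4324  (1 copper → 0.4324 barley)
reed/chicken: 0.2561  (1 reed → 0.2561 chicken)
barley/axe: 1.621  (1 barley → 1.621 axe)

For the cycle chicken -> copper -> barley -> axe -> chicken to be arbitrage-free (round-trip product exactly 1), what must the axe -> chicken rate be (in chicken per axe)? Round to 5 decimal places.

0.44007

Known legs of the cycle: 3.242 × 0.4324 × 1.621 = 2.2723839368
For no arbitrage the full-cycle product must be 1, so the missing rate is 1 / 2.2723839368 ≈ 0.4400665.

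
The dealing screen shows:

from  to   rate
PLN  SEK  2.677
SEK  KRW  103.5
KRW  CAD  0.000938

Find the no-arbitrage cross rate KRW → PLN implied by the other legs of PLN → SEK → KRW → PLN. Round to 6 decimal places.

Known legs of the cycle: 2.677 × 103.5 = 277.0695
For no arbitrage the full-cycle product must be 1, so the missing rate is 1 / 277.0695 ≈ 0.00360920.

0.003609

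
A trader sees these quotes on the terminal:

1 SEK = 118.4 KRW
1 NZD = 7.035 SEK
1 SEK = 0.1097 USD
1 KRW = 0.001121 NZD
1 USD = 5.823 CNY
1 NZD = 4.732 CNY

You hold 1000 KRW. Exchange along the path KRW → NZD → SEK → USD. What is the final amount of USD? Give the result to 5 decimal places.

1000 KRW × 0.001121 = 1.121 NZD
1.121 NZD × 7.035 = 7.886235 SEK
7.886235 SEK × 0.1097 = 0.8651199795 USD

0.86512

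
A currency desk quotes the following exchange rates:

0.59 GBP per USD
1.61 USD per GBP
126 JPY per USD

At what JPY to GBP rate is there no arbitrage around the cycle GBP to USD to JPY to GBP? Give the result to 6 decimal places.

0.004930

Known legs of the cycle: 1.61 × 126 = 202.86
For no arbitrage the full-cycle product must be 1, so the missing rate is 1 / 202.86 ≈ 0.00492951.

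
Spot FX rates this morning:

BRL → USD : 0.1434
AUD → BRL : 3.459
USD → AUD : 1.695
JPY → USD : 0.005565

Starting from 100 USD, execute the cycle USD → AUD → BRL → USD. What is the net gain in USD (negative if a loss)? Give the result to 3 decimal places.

-15.925

100 USD × 1.695 = 169.5 AUD
169.5 AUD × 3.459 = 586.3005 BRL
586.3005 BRL × 0.1434 = 84.0754917 USD
Net change: 84.0754917 − 100 = -15.9245083 USD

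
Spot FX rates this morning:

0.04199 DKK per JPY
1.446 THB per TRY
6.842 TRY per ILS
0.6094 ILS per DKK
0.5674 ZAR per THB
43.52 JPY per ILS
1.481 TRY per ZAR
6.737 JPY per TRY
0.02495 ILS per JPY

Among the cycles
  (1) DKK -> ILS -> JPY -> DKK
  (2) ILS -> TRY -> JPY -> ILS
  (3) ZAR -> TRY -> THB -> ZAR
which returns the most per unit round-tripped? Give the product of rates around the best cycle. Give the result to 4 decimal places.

(1) 0.6094 × 43.52 × 0.04199 = 1.11362
(2) 6.842 × 6.737 × 0.02495 = 1.15006
(3) 1.481 × 1.446 × 0.5674 = 1.21510
Highest is cycle (3) at 1.2151 (>1, arbitrage).

1.2151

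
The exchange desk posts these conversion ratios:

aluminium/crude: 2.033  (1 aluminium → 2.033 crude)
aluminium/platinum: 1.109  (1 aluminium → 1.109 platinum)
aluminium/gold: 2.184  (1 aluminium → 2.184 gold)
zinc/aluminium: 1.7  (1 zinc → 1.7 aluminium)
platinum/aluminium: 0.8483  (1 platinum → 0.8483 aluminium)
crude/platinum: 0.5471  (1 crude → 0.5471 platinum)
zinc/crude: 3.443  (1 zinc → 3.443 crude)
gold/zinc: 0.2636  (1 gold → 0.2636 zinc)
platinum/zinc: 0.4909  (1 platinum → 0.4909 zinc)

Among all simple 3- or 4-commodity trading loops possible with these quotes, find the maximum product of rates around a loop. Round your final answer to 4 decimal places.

aluminium→gold→zinc→aluminium: 2.184 × 0.2636 × 1.7 = 0.97869
aluminium→crude→platinum→aluminium: 2.033 × 0.5471 × 0.8483 = 0.94353
aluminium→crude→platinum→zinc→aluminium: 2.033 × 0.5471 × 0.4909 × 1.7 = 0.92821
aluminium→platinum→zinc→aluminium: 1.109 × 0.4909 × 1.7 = 0.92549
crude→platinum→zinc→crude: 0.5471 × 0.4909 × 3.443 = 0.92469
Maximum is aluminium→gold→zinc→aluminium at 0.9787; no arbitrage — every cycle loses value.

0.9787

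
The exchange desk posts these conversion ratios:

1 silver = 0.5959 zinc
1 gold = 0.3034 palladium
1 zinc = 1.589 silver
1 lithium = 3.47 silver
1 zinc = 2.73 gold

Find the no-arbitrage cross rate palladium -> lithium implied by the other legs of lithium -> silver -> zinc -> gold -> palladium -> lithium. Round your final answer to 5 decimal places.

0.58387

Known legs of the cycle: 3.47 × 0.5959 × 2.73 × 0.3034 = 1.712699155986
For no arbitrage the full-cycle product must be 1, so the missing rate is 1 / 1.712699155986 ≈ 0.5838737.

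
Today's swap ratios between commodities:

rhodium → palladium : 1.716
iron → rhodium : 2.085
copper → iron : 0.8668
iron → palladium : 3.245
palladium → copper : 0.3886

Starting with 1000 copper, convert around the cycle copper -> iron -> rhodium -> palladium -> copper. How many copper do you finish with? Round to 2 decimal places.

1205.16

1000 copper × 0.8668 = 866.8 iron
866.8 iron × 2.085 = 1807.278 rhodium
1807.278 rhodium × 1.716 = 3101.289048 palladium
3101.289048 palladium × 0.3886 = 1205.1609240528 copper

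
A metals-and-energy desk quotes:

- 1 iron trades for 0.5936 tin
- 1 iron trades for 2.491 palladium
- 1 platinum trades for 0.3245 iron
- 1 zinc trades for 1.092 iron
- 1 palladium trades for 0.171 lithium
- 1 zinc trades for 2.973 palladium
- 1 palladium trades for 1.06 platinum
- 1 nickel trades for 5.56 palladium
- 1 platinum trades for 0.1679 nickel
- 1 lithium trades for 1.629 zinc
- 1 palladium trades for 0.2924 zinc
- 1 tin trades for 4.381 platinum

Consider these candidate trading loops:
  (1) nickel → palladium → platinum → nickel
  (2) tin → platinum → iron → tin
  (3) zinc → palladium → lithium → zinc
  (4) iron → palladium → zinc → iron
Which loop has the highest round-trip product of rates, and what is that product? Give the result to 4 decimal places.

0.9895

(1) 5.56 × 1.06 × 0.1679 = 0.98954
(2) 4.381 × 0.3245 × 0.5936 = 0.84388
(3) 2.973 × 0.171 × 1.629 = 0.82816
(4) 2.491 × 0.2924 × 1.092 = 0.79538
Highest is cycle (1) at 0.9895 (≤1, no arbitrage).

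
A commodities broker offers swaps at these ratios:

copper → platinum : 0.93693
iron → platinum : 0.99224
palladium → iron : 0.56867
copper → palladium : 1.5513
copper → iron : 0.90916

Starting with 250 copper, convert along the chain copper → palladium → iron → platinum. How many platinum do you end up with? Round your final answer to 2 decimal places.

218.83

250 copper × 1.5513 = 387.825 palladium
387.825 palladium × 0.56867 = 220.54444275 iron
220.54444275 iron × 0.99224 = 218.83301787426 platinum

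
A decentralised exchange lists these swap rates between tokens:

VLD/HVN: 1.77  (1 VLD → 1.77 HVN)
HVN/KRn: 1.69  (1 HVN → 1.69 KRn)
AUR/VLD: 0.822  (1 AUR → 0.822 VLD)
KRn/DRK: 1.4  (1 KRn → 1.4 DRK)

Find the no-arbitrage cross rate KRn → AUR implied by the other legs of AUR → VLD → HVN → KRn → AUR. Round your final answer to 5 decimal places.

0.40669

Known legs of the cycle: 0.822 × 1.77 × 1.69 = 2.4588486
For no arbitrage the full-cycle product must be 1, so the missing rate is 1 / 2.4588486 ≈ 0.4066944.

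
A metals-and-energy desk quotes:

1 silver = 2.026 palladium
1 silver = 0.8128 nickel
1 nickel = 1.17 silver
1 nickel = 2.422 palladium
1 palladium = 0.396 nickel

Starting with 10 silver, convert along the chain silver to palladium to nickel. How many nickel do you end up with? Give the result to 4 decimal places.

10 silver × 2.026 = 20.26 palladium
20.26 palladium × 0.396 = 8.02296 nickel

8.0230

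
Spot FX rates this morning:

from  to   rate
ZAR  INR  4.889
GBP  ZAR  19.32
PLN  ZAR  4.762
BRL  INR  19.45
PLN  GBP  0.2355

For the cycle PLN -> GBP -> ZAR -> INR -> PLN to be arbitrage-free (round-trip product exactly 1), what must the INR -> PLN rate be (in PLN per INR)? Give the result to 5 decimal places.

0.04496

Known legs of the cycle: 0.2355 × 19.32 × 4.889 = 22.24426554
For no arbitrage the full-cycle product must be 1, so the missing rate is 1 / 22.24426554 ≈ 0.0449554.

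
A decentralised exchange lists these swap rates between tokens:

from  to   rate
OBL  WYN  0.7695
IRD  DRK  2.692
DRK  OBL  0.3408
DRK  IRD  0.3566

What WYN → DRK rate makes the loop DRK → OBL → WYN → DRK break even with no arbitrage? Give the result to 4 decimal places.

3.8132

Known legs of the cycle: 0.3408 × 0.7695 = 0.2622456
For no arbitrage the full-cycle product must be 1, so the missing rate is 1 / 0.2622456 ≈ 3.813219.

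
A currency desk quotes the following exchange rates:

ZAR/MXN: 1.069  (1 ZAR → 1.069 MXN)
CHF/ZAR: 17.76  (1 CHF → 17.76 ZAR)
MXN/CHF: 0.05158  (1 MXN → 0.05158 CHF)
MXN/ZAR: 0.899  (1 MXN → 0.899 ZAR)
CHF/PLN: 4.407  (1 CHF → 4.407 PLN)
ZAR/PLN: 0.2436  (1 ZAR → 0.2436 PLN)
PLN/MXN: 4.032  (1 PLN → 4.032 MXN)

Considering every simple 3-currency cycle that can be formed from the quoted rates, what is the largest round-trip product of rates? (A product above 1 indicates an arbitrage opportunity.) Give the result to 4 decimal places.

0.9793

ZAR→MXN→CHF→ZAR: 1.069 × 0.05158 × 17.76 = 0.97927
PLN→MXN→CHF→PLN: 4.032 × 0.05158 × 4.407 = 0.91653
PLN→MXN→ZAR→PLN: 4.032 × 0.899 × 0.2436 = 0.88299
Maximum is ZAR→MXN→CHF→ZAR at 0.9793; no arbitrage — every cycle loses value.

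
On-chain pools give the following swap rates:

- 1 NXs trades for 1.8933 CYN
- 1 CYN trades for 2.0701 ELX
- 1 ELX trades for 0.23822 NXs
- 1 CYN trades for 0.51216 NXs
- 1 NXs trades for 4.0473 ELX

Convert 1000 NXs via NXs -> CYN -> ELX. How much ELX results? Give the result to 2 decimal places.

3919.32

1000 NXs × 1.8933 = 1893.3 CYN
1893.3 CYN × 2.0701 = 3919.32033 ELX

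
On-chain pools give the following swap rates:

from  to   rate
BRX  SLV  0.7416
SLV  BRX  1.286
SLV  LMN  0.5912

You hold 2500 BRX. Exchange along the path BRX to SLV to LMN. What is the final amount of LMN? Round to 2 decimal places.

1096.08

2500 BRX × 0.7416 = 1854 SLV
1854 SLV × 0.5912 = 1096.0848 LMN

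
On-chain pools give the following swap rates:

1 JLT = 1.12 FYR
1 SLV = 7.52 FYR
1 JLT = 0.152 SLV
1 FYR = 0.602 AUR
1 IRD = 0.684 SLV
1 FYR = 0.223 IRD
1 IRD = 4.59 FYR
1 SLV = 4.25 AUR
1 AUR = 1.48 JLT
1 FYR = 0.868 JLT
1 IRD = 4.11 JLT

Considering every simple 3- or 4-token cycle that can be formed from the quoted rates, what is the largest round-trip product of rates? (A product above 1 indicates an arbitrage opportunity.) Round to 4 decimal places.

SLV→FYR→IRD→SLV: 7.52 × 0.223 × 0.684 = 1.14704
JLT→SLV→FYR→IRD→JLT: 0.152 × 7.52 × 0.223 × 4.11 = 1.04763
JLT→FYR→IRD→JLT: 1.12 × 0.223 × 4.11 = 1.02651
JLT→SLV→FYR→AUR→JLT: 0.152 × 7.52 × 0.602 × 1.48 = 1.01840
JLT→FYR→AUR→JLT: 1.12 × 0.602 × 1.48 = 0.99788
JLT→SLV→FYR→JLT: 0.152 × 7.52 × 0.868 = 0.99216
JLT→SLV→AUR→JLT: 0.152 × 4.25 × 1.48 = 0.95608
Maximum is SLV→FYR→IRD→SLV at 1.1470; arbitrage exists.

1.1470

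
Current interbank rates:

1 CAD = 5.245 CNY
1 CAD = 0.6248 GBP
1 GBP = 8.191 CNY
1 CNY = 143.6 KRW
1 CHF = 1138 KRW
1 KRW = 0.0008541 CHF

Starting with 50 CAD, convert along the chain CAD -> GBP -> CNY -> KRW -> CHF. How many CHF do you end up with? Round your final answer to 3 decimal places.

50 CAD × 0.6248 = 31.24 GBP
31.24 GBP × 8.191 = 255.88684 CNY
255.88684 CNY × 143.6 = 36745.350224 KRW
36745.350224 KRW × 0.0008541 = 31.3842036263184 CHF

31.384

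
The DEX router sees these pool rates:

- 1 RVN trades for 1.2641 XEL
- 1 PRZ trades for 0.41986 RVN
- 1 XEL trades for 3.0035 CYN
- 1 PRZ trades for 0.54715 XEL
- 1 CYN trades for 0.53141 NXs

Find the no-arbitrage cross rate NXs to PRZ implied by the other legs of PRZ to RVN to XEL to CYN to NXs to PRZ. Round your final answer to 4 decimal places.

Known legs of the cycle: 0.41986 × 1.2641 × 3.0035 × 0.53141 = 0.84711679404991331
For no arbitrage the full-cycle product must be 1, so the missing rate is 1 / 0.84711679404991331 ≈ 1.180475.

1.1805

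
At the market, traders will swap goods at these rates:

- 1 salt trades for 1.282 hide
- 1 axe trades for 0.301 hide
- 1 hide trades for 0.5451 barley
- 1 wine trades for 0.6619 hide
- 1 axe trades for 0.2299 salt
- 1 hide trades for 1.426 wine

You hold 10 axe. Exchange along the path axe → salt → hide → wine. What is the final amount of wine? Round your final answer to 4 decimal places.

4.2029

10 axe × 0.2299 = 2.299 salt
2.299 salt × 1.282 = 2.947318 hide
2.947318 hide × 1.426 = 4.202875468 wine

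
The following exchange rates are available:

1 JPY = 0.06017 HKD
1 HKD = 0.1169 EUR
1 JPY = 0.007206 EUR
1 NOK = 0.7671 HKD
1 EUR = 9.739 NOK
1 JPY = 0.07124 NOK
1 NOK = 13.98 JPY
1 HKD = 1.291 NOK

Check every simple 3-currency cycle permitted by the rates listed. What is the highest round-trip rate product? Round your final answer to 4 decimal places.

1.0860

NOK→JPY→HKD→NOK: 13.98 × 0.06017 × 1.291 = 1.08596
NOK→JPY→EUR→NOK: 13.98 × 0.007206 × 9.739 = 0.98111
NOK→HKD→EUR→NOK: 0.7671 × 0.1169 × 9.739 = 0.87333
Maximum is NOK→JPY→HKD→NOK at 1.0860; arbitrage exists.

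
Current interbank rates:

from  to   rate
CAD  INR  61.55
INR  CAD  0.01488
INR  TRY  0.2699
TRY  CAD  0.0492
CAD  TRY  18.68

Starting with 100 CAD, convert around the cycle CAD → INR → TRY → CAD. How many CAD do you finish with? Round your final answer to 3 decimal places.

100 CAD × 61.55 = 6155 INR
6155 INR × 0.2699 = 1661.2345 TRY
1661.2345 TRY × 0.0492 = 81.7327374 CAD

81.733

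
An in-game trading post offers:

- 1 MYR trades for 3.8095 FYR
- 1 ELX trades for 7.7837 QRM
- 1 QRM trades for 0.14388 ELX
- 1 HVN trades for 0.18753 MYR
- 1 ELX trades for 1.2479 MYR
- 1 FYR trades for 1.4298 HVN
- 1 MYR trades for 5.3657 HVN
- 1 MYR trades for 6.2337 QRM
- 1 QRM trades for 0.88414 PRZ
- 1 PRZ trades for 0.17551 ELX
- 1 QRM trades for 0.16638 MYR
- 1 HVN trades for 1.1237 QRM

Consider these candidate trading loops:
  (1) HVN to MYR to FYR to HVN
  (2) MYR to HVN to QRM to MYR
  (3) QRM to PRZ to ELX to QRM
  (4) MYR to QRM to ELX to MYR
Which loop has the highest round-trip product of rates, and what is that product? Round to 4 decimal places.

(1) 0.18753 × 3.8095 × 1.4298 = 1.02144
(2) 5.3657 × 1.1237 × 0.16638 = 1.00318
(3) 0.88414 × 0.17551 × 7.7837 = 1.20784
(4) 6.2337 × 0.14388 × 1.2479 = 1.11925
Highest is cycle (3) at 1.2078 (>1, arbitrage).

1.2078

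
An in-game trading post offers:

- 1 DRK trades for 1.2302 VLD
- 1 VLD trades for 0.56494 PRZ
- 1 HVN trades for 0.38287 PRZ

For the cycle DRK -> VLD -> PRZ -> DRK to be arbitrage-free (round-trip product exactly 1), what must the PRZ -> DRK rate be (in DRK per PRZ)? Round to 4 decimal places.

Known legs of the cycle: 1.2302 × 0.56494 = 0.694989188
For no arbitrage the full-cycle product must be 1, so the missing rate is 1 / 0.694989188 ≈ 1.438871.

1.4389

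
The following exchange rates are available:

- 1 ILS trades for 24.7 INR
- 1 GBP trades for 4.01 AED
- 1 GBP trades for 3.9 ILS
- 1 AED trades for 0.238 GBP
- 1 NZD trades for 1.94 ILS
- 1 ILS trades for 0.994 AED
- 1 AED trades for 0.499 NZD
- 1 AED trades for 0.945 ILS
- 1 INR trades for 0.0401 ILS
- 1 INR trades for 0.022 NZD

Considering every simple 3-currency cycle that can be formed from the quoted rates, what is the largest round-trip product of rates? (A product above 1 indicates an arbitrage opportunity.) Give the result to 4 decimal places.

INR→NZD→ILS→INR: 0.022 × 1.94 × 24.7 = 1.05420
ILS→AED→NZD→ILS: 0.994 × 0.499 × 1.94 = 0.96225
GBP→ILS→AED→GBP: 3.9 × 0.994 × 0.238 = 0.92263
Maximum is INR→NZD→ILS→INR at 1.0542; arbitrage exists.

1.0542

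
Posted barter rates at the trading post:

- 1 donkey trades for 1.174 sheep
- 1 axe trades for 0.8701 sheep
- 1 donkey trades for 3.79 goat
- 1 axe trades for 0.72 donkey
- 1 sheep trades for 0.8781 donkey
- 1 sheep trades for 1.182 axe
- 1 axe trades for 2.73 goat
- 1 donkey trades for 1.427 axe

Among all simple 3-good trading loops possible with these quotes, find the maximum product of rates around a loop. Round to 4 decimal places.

sheep→donkey→axe→sheep: 0.8781 × 1.427 × 0.8701 = 1.09028
sheep→axe→donkey→sheep: 1.182 × 0.72 × 1.174 = 0.99912
Maximum is sheep→donkey→axe→sheep at 1.0903; arbitrage exists.

1.0903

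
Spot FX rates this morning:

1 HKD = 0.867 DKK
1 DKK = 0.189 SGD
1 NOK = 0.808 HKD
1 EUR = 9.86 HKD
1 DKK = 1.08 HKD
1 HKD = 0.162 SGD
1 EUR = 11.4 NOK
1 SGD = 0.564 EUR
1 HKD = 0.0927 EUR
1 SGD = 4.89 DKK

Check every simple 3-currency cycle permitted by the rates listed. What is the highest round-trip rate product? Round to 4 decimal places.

EUR→HKD→SGD→EUR: 9.86 × 0.162 × 0.564 = 0.90089
DKK→HKD→SGD→DKK: 1.08 × 0.162 × 4.89 = 0.85555
EUR→NOK→HKD→EUR: 11.4 × 0.808 × 0.0927 = 0.85388
Maximum is EUR→HKD→SGD→EUR at 0.9009; no arbitrage — every cycle loses value.

0.9009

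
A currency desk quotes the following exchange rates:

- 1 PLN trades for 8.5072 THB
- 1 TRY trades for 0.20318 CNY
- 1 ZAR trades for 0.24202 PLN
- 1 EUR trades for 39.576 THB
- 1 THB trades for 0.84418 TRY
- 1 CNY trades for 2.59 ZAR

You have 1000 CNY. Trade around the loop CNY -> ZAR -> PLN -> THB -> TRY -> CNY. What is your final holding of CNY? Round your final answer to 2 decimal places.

914.65

1000 CNY × 2.59 = 2590 ZAR
2590 ZAR × 0.24202 = 626.8318 PLN
626.8318 PLN × 8.5072 = 5332.58348896 THB
5332.58348896 THB × 0.84418 = 4501.6603297102528 TRY
4501.6603297102528 TRY × 0.20318 = 914.647345790529163904 CNY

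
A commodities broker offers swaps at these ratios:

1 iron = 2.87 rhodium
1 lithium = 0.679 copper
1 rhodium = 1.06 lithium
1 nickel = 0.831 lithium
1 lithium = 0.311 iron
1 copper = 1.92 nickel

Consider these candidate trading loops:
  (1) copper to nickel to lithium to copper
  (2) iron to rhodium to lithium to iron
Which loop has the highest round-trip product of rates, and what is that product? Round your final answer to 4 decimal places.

(1) 1.92 × 0.831 × 0.679 = 1.08336
(2) 2.87 × 1.06 × 0.311 = 0.94612
Highest is cycle (1) at 1.0834 (>1, arbitrage).

1.0834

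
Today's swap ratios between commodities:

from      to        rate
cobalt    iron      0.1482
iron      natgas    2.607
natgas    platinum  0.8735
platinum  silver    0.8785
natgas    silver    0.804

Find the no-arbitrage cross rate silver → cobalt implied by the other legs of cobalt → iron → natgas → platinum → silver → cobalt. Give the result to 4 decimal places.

Known legs of the cycle: 0.1482 × 2.607 × 0.8735 × 0.8785 = 0.29647898144865
For no arbitrage the full-cycle product must be 1, so the missing rate is 1 / 0.29647898144865 ≈ 3.372920.

3.3729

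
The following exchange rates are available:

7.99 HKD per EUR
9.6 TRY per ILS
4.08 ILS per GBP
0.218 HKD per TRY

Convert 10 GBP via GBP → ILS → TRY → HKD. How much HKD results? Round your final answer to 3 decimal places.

10 GBP × 4.08 = 40.8 ILS
40.8 ILS × 9.6 = 391.68 TRY
391.68 TRY × 0.218 = 85.38624 HKD

85.386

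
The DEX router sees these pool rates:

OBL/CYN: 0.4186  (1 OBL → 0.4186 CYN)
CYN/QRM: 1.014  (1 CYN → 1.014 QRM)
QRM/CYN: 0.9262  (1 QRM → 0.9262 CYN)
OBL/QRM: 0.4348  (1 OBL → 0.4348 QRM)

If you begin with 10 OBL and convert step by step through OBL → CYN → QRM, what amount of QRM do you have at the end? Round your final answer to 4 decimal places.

10 OBL × 0.4186 = 4.186 CYN
4.186 CYN × 1.014 = 4.244604 QRM

4.2446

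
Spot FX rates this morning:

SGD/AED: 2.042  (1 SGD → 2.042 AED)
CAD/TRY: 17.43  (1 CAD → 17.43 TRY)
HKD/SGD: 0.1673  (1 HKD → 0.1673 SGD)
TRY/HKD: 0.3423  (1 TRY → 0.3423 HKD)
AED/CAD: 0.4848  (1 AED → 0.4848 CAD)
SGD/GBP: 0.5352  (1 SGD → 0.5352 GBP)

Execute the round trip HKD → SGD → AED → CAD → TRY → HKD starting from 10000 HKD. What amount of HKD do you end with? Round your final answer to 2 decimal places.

10000 HKD × 0.1673 = 1673 SGD
1673 SGD × 2.042 = 3416.266 AED
3416.266 AED × 0.4848 = 1656.2057568 CAD
1656.2057568 CAD × 17.43 = 28867.666341024 TRY
28867.666341024 TRY × 0.3423 = 9881.4021885325152 HKD

9881.40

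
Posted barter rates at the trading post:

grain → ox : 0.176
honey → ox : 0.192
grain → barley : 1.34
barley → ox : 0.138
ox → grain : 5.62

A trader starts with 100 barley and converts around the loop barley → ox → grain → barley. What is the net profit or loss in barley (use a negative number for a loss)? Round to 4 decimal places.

3.9250

100 barley × 0.138 = 13.8 ox
13.8 ox × 5.62 = 77.556 grain
77.556 grain × 1.34 = 103.92504 barley
Net change: 103.92504 − 100 = 3.92504 barley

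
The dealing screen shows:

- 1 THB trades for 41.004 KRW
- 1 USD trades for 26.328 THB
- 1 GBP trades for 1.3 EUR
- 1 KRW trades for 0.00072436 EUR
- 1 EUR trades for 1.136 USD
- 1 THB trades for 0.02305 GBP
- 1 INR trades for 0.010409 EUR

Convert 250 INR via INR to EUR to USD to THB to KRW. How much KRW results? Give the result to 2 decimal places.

250 INR × 0.010409 = 2.60225 EUR
2.60225 EUR × 1.136 = 2.956156 USD
2.956156 USD × 26.328 = 77.829675168 THB
77.829675168 THB × 41.004 = 3191.328000588672 KRW

3191.33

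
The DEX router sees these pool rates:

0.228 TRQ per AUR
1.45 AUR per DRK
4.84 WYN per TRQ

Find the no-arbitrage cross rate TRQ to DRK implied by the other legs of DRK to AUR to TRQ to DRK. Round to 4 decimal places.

Known legs of the cycle: 1.45 × 0.228 = 0.3306
For no arbitrage the full-cycle product must be 1, so the missing rate is 1 / 0.3306 ≈ 3.024803.

3.0248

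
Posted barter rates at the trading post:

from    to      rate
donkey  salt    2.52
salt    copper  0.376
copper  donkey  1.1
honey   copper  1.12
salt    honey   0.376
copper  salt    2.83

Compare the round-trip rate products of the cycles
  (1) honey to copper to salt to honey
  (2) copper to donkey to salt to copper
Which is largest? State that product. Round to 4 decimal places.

(1) 1.12 × 2.83 × 0.376 = 1.19177
(2) 1.1 × 2.52 × 0.376 = 1.04227
Highest is cycle (1) at 1.1918 (>1, arbitrage).

1.1918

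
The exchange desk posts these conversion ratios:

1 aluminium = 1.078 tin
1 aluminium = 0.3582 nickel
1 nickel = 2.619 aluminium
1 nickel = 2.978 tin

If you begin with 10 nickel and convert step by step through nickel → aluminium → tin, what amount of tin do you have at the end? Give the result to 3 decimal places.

10 nickel × 2.619 = 26.19 aluminium
26.19 aluminium × 1.078 = 28.23282 tin

28.233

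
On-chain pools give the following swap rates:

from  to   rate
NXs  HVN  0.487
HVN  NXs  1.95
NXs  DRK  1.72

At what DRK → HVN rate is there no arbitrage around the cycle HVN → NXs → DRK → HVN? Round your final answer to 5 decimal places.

0.29815

Known legs of the cycle: 1.95 × 1.72 = 3.354
For no arbitrage the full-cycle product must be 1, so the missing rate is 1 / 3.354 ≈ 0.2981515.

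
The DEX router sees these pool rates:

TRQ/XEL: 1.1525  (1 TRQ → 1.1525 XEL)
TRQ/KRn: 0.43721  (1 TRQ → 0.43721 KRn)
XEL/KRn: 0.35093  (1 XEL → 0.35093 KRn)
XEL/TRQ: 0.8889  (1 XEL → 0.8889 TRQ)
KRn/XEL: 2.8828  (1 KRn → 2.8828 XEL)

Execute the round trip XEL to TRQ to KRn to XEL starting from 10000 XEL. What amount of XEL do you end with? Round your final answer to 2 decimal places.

10000 XEL × 0.8889 = 8889 TRQ
8889 TRQ × 0.43721 = 3886.35969 KRn
3886.35969 KRn × 2.8828 = 11203.597714332 XEL

11203.60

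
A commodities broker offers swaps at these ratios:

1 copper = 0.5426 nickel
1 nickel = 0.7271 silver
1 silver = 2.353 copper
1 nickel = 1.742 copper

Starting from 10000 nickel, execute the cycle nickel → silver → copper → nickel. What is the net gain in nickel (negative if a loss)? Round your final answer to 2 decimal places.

-716.84

10000 nickel × 0.7271 = 7271 silver
7271 silver × 2.353 = 17108.663 copper
17108.663 copper × 0.5426 = 9283.1605438 nickel
Net change: 9283.1605438 − 10000 = -716.8394562 nickel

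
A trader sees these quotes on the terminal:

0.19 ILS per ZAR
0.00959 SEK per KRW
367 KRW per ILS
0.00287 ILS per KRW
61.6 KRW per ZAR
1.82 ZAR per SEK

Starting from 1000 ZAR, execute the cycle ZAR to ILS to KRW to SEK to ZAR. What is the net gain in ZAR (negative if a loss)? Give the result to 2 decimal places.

1000 ZAR × 0.19 = 190 ILS
190 ILS × 367 = 69730 KRW
69730 KRW × 0.00959 = 668.7107 SEK
668.7107 SEK × 1.82 = 1217.053474 ZAR
Net change: 1217.053474 − 1000 = 217.053474 ZAR

217.05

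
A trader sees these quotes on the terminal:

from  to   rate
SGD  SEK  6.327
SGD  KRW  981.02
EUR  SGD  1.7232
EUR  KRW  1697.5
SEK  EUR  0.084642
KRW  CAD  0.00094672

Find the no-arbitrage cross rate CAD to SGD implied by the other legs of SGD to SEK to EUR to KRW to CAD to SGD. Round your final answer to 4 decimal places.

1.1619

Known legs of the cycle: 6.327 × 0.084642 × 1697.5 × 0.00094672 = 0.8606272362502248
For no arbitrage the full-cycle product must be 1, so the missing rate is 1 / 0.8606272362502248 ≈ 1.161943.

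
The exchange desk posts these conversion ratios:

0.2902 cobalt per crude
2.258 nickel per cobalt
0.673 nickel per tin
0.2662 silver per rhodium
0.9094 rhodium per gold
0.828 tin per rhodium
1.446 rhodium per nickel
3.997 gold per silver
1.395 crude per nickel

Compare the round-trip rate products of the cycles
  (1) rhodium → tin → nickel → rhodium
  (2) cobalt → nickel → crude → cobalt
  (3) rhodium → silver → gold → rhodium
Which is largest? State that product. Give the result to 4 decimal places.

0.9676

(1) 0.828 × 0.673 × 1.446 = 0.80577
(2) 2.258 × 1.395 × 0.2902 = 0.91410
(3) 0.2662 × 3.997 × 0.9094 = 0.96760
Highest is cycle (3) at 0.9676 (≤1, no arbitrage).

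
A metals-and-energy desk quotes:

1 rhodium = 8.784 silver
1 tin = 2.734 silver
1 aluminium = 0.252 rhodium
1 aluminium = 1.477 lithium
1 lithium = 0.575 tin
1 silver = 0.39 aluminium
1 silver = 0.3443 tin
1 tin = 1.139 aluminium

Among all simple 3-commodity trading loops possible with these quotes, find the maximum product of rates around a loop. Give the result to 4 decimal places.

tin→aluminium→lithium→tin: 1.139 × 1.477 × 0.575 = 0.96732
rhodium→silver→aluminium→rhodium: 8.784 × 0.39 × 0.252 = 0.86329
Maximum is tin→aluminium→lithium→tin at 0.9673; no arbitrage — every cycle loses value.

0.9673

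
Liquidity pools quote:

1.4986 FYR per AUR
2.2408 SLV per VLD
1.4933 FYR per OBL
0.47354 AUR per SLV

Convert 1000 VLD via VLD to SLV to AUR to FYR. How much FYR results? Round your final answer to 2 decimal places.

1590.18

1000 VLD × 2.2408 = 2240.8 SLV
2240.8 SLV × 0.47354 = 1061.108432 AUR
1061.108432 AUR × 1.4986 = 1590.1770961952 FYR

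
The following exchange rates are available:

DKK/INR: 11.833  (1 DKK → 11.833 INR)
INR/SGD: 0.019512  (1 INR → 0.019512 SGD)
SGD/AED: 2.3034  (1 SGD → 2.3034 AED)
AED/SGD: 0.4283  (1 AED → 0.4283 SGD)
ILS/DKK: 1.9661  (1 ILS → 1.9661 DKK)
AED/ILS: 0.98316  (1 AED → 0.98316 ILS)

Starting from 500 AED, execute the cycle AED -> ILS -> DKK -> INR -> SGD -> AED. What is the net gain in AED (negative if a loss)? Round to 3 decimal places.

500 AED × 0.98316 = 491.58 ILS
491.58 ILS × 1.9661 = 966.495438 DKK
966.495438 DKK × 11.833 = 11436.540517854 INR
11436.540517854 INR × 0.019512 = 223.149778584367248 SGD
223.149778584367248 SGD × 2.3034 = 514.0031999912315190432 AED
Net change: 514.0031999912315190432 − 500 = 14.0031999912315190432 AED

14.003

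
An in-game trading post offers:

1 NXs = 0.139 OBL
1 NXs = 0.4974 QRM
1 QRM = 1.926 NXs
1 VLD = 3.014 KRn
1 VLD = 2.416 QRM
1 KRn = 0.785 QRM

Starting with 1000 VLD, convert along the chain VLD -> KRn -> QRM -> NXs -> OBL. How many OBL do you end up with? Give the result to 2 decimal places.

633.41

1000 VLD × 3.014 = 3014 KRn
3014 KRn × 0.785 = 2365.99 QRM
2365.99 QRM × 1.926 = 4556.89674 NXs
4556.89674 NXs × 0.139 = 633.40864686 OBL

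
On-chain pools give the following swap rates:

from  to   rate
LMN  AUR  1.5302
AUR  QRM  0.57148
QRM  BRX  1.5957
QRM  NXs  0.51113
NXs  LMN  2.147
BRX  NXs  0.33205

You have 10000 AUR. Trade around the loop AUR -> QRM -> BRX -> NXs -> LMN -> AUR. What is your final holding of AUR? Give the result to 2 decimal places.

9948.01

10000 AUR × 0.57148 = 5714.8 QRM
5714.8 QRM × 1.5957 = 9119.10636 BRX
9119.10636 BRX × 0.33205 = 3027.999266838 NXs
3027.999266838 NXs × 2.147 = 6501.114425901186 LMN
6501.114425901186 LMN × 1.5302 = 9948.0052945139948172 AUR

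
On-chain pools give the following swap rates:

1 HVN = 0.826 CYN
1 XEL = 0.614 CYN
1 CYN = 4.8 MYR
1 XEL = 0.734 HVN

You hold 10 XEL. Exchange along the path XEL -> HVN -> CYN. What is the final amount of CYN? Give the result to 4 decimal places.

6.0628

10 XEL × 0.734 = 7.34 HVN
7.34 HVN × 0.826 = 6.06284 CYN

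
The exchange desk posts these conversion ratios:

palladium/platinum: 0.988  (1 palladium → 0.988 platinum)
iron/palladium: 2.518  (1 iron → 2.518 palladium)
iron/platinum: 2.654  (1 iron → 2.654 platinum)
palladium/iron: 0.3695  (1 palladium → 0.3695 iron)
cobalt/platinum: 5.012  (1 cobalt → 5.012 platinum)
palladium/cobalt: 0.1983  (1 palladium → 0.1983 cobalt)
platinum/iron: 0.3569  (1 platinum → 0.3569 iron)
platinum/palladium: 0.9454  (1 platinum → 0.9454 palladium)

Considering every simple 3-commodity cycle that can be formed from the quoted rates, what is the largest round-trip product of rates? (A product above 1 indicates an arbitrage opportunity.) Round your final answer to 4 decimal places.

0.9396

cobalt→platinum→palladium→cobalt: 5.012 × 0.9454 × 0.1983 = 0.93961
iron→platinum→palladium→iron: 2.654 × 0.9454 × 0.3695 = 0.92711
iron→palladium→platinum→iron: 2.518 × 0.988 × 0.3569 = 0.88789
Maximum is cobalt→platinum→palladium→cobalt at 0.9396; no arbitrage — every cycle loses value.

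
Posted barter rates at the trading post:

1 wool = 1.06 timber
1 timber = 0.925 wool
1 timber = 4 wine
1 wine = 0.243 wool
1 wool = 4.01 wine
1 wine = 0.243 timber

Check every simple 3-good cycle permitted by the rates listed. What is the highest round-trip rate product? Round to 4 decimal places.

1.0303

wine→wool→timber→wine: 0.243 × 1.06 × 4 = 1.03032
wine→timber→wool→wine: 0.243 × 0.925 × 4.01 = 0.90135
Maximum is wine→wool→timber→wine at 1.0303; arbitrage exists.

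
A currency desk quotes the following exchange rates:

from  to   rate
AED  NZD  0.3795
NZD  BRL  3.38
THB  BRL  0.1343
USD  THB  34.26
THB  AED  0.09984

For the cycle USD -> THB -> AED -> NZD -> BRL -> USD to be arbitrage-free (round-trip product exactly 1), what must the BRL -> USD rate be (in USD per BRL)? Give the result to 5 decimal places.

Known legs of the cycle: 34.26 × 0.09984 × 0.3795 × 3.38 = 4.387533156864
For no arbitrage the full-cycle product must be 1, so the missing rate is 1 / 4.387533156864 ≈ 0.2279185.

0.22792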